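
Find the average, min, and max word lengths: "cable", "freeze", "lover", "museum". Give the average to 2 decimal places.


Lengths: "cable"=5, "freeze"=6, "lover"=5, "museum"=6
Sum = 22, Count = 4
Average = 22/4 = 5.50
= avg=5.50, min=5, max=6


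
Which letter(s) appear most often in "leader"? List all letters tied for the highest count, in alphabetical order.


Word: "leader"
Letter counts:
  'a': 1
  'd': 1
  'e': 2
  'l': 1
  'r': 1
Maximum count = 2
Most frequent = 'e' (2 times each)


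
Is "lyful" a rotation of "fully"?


Word: "fully", Candidate: "lyful"
Method: check if candidate is substring of word+word
"fullyfully" contains "lyful"? Yes
Is rotation = Yes


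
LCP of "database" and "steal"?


Word 1: "database"
Word 2: "steal"
Comparing from start:
  Pos 0: 'd' != 's' (stop)
LCP = "" (length 0)


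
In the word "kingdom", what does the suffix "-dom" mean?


Suffix: -dom
Example: kingdom (king + -dom)
Meaning = state / realm


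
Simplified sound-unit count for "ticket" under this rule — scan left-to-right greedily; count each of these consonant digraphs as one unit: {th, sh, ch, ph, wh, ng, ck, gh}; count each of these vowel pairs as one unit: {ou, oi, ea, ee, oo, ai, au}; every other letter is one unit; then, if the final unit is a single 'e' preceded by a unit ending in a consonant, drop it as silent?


Word: "ticket" (6 letters)
Left-to-right scan:
  (1) 't' (letter)
  (2) 'i' (letter)
  (3) 'ck' (digraph)
  (4) 'e' (letter)
  (5) 't' (letter)
Units from scan: 5
Sound units = 5 units


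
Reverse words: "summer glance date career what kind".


Original: "summer glance date career what kind"
Words (1..n): summer | glance | date | career | what | kind
Reversed (n..1): kind | what | career | date | glance | summer
Result = "kind what career date glance summer"


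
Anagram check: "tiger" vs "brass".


Word 1: "tiger" → sorted: egirt
Word 2: "brass" → sorted: abrss
Same letters? egirt != abrss
Anagram = No


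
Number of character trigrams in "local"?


Word: "local" (length 5)
Number of 3-grams = length - 3 + 1 = 5 - 3 + 1
= 3


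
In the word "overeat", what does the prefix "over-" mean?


Prefix: over-
Example: overeat = over- + eat
Meaning = excessive


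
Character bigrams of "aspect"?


Word: "aspect" (length 6)
Number of bigrams = 6 - 2 + 1 = 5
  Position 0: "as"
  Position 1: "sp"
  Position 2: "pe"
  Position 3: "ec"
  Position 4: "ct"
Bigrams = "as", "sp", "pe", "ec", "ct"


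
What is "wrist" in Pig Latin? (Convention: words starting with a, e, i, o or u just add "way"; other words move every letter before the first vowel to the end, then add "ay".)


Word: "wrist"
Starts with consonant(s) → move to end, add 'ay'
Consonant cluster: "wr"
Pig Latin = "istwray"


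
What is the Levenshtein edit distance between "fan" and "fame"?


Word 1: "fan" (length 3)
Word 2: "fame" (length 4)
One optimal edit sequence (insert/delete/substitute each cost 1):
  1. keep 'f'
  2. keep 'a'
  3. insert 'm'  (+1)
  4. substitute 'n' -> 'e'  (+1)
Total edit operations: 2
Edit distance = 2


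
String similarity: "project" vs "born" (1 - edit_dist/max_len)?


Word 1: "project" (length 7)
Word 2: "born" (length 4)
One optimal edit sequence:
  1. delete 'p'  (+1)
  2. substitute 'r' -> 'b'  (+1)
  3. keep 'o'
  4. delete 'j'  (+1)
  5. delete 'e'  (+1)
  6. substitute 'c' -> 'r'  (+1)
  7. substitute 't' -> 'n'  (+1)
Edit distance = 6
Max length = max(7, 4) = 7
Similarity = 1 - 6/7
= 0.1429


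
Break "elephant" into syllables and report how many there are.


Word: "elephant"
Syllable breakdown: el / e / phant
Counting: 3 parts
= 3 syllables


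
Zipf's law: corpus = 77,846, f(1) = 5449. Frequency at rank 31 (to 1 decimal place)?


Zipf's law: f(r) = f(1) / r
f(1) = 5449
f(31) = 5449 / 31
= 175.8 occurrences


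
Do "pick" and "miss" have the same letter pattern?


Pattern of "pick": [0, 1, 2, 3]
Pattern of "miss": [0, 1, 2, 2]
Patterns do not match
Same pattern = No


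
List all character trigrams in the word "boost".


Word: "boost" (length 5)
Number of trigrams = 5 - 3 + 1 = 3
  Position 0: "boo"
  Position 1: "oos"
  Position 2: "ost"
Trigrams = "boo", "oos", "ost"


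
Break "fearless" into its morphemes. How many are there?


Word: "fearless"
Morphemes: fear / -less
Each morpheme carries meaning
= 2 morphemes


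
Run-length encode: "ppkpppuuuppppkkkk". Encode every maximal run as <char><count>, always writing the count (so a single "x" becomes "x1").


String: "ppkpppuuuppppkkkk"
Scanning for consecutive runs:
  'p' x 2
  'k' x 1
  'p' x 3
  'u' x 3
  'p' x 4
  'k' x 4
RLE = "p2k1p3u3p4k4"


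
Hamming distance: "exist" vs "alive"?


Comparing character by character (same length = 5):
  Pos 0: 'e' vs 'a' !=
  Pos 1: 'x' vs 'l' !=
  Pos 2: 'i' vs 'i' =
  Pos 3: 's' vs 'v' !=
  Pos 4: 't' vs 'e' !=
Hamming distance = 4


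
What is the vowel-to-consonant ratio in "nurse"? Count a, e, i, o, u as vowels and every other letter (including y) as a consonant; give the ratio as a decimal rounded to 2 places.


Word: "nurse"
Vowels (a,e,i,o,u): 2
Consonants: 3
Ratio = 2/3
= 0.67


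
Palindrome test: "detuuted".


Word: "detuuted"
Reversed: "detuuted"
Forward == Backward? detuuted == detuuted
Palindrome = Yes


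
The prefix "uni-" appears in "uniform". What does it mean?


Prefix: uni-
Example: uniform (uni- + form)
Meaning = one


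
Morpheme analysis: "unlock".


Word: "unlock"
Morphemes: un- + lock
Each morpheme carries meaning
= 2 morphemes


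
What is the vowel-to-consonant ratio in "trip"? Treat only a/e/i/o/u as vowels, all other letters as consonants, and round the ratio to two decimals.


Word: "trip"
Vowels (a,e,i,o,u): 1
Consonants: 3
Ratio = 1/3
= 0.33


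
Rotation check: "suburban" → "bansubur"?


Word: "suburban", Candidate: "bansubur"
Method: check if candidate is substring of word+word
"suburbansuburban" contains "bansubur"? Yes
Is rotation = Yes


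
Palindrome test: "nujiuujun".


Word: "nujiuujun"
Reversed: "nujuuijun"
Forward == Backward? nujiuujun != nujuuijun
Palindrome = No


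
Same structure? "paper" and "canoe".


Pattern of "paper": [0, 1, 0, 2, 3]
Pattern of "canoe": [0, 1, 2, 3, 4]
Patterns do not match
Same pattern = No


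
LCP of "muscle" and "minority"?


Word 1: "muscle"
Word 2: "minority"
Comparing from start:
  Pos 0: 'm' == 'm'
  Pos 1: 'u' != 'i' (stop)
LCP = "m" (length 1)


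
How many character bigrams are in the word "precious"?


Word: "precious" (length 8)
Number of 2-grams = length - 2 + 1 = 8 - 2 + 1
= 7


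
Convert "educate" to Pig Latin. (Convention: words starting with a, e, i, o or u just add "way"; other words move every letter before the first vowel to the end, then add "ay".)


Word: "educate"
Starts with vowel → add 'way'
Pig Latin = "educateway"


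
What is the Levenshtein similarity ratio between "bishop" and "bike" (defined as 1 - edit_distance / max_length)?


Word 1: "bishop" (length 6)
Word 2: "bike" (length 4)
One optimal edit sequence:
  1. keep 'b'
  2. keep 'i'
  3. delete 's'  (+1)
  4. delete 'h'  (+1)
  5. substitute 'o' -> 'k'  (+1)
  6. substitute 'p' -> 'e'  (+1)
Edit distance = 4
Max length = max(6, 4) = 6
Similarity = 1 - 4/6
= 0.3333


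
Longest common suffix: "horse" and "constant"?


Word 1: "horse"
Word 2: "constant"
Comparing from end:
  Pos -1: 'e' != 't' (stop)
LCS = "" (length 0)


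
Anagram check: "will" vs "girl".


Word 1: "will" → sorted: illw
Word 2: "girl" → sorted: gilr
Same letters? illw != gilr
Anagram = No


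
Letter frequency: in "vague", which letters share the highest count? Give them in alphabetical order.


Word: "vague"
Letter counts:
  'a': 1
  'e': 1
  'g': 1
  'u': 1
  'v': 1
Maximum count = 1
Most frequent = 'a', 'e', 'g', 'u', 'v' (1 time each)


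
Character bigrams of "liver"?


Word: "liver" (length 5)
Number of bigrams = 5 - 2 + 1 = 4
  Position 0: "li"
  Position 1: "iv"
  Position 2: "ve"
  Position 3: "er"
Bigrams = "li", "iv", "ve", "er"


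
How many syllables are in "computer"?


Word: "computer"
Syllable breakdown: com · pu · ter
Counting: 3 parts
= 3 syllables


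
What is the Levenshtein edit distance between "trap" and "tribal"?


Word 1: "trap" (length 4)
Word 2: "tribal" (length 6)
One optimal edit sequence (insert/delete/substitute each cost 1):
  1. keep 't'
  2. keep 'r'
  3. insert 'i'  (+1)
  4. insert 'b'  (+1)
  5. keep 'a'
  6. substitute 'p' -> 'l'  (+1)
Total edit operations: 3
Edit distance = 3


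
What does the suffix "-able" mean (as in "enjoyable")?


Suffix: -able
Example: enjoyable = enjoy + -able
Meaning = capable of


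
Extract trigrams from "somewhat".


Word: "somewhat" (length 8)
Number of trigrams = 8 - 3 + 1 = 6
  Position 0: "som"
  Position 1: "ome"
  Position 2: "mew"
  Position 3: "ewh"
  Position 4: "wha"
  Position 5: "hat"
Trigrams = "som", "ome", "mew", "ewh", "wha", "hat"


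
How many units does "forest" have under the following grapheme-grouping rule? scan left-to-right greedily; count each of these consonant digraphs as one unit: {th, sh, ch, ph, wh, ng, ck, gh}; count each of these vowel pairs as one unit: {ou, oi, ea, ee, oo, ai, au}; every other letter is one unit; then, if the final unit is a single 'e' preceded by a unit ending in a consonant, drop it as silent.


Word: "forest" (6 letters)
Left-to-right scan:
  [1] 'f' (letter)
  [2] 'o' (letter)
  [3] 'r' (letter)
  [4] 'e' (letter)
  [5] 's' (letter)
  [6] 't' (letter)
Units from scan: 6
Sound units = 6 units


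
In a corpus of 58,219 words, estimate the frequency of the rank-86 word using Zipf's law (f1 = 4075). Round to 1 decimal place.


Zipf's law: f(r) = f(1) / r
f(1) = 4075
f(86) = 4075 / 86
= 47.4 occurrences


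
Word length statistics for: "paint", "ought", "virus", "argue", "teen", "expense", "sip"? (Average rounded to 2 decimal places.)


Lengths: "paint"=5, "ought"=5, "virus"=5, "argue"=5, "teen"=4, "expense"=7, "sip"=3
Sum = 34, Count = 7
Average = 34/7 = 4.86
= avg=4.86, min=3, max=7


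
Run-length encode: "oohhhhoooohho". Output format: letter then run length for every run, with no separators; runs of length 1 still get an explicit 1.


String: "oohhhhoooohho"
Scanning for consecutive runs:
  'o' x 2
  'h' x 4
  'o' x 4
  'h' x 2
  'o' x 1
RLE = "o2h4o4h2o1"


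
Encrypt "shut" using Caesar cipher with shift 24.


Word: "shut"
Shift: 24
Each letter → (letter + shift) mod 26:
  's' (18) + 24 = 16 → 'q'
  'h' (7) + 24 = 5 → 'f'
  'u' (20) + 24 = 18 → 's'
  't' (19) + 24 = 17 → 'r'
Result = "qfsr"


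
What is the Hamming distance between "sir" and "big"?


Comparing character by character (same length = 3):
  Pos 0: 's' vs 'b' !=
  Pos 1: 'i' vs 'i' =
  Pos 2: 'r' vs 'g' !=
Hamming distance = 2


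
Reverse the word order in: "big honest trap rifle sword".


Original: "big honest trap rifle sword"
Words (1..n): big | honest | trap | rifle | sword
Reversed (n..1): sword | rifle | trap | honest | big
Result = "sword rifle trap honest big"


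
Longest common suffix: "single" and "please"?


Word 1: "single"
Word 2: "please"
Comparing from end:
  Pos -1: 'e' == 'e'
  Pos -2: 'l' != 's' (stop)
LCS = "e" (length 1)


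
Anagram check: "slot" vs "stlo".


Word 1: "slot" → sorted: lost
Word 2: "stlo" → sorted: lost
Same letters? lost == lost
Anagram = Yes


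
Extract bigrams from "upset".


Word: "upset" (length 5)
Number of bigrams = 5 - 2 + 1 = 4
  Position 0: "up"
  Position 1: "ps"
  Position 2: "se"
  Position 3: "et"
Bigrams = "up", "ps", "se", "et"


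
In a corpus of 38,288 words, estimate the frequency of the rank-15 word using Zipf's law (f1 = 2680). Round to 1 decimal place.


Zipf's law: f(r) = f(1) / r
f(1) = 2680
f(15) = 2680 / 15
= 178.7 occurrences


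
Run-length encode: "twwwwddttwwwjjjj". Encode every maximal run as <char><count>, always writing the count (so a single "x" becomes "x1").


String: "twwwwddttwwwjjjj"
Scanning for consecutive runs:
  't' x 1
  'w' x 4
  'd' x 2
  't' x 2
  'w' x 3
  'j' x 4
RLE = "t1w4d2t2w3j4"


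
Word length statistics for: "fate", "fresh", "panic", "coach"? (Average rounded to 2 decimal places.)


Lengths: "fate"=4, "fresh"=5, "panic"=5, "coach"=5
Sum = 19, Count = 4
Average = 19/4 = 4.75
= avg=4.75, min=4, max=5


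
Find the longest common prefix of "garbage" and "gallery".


Word 1: "garbage"
Word 2: "gallery"
Comparing from start:
  Pos 0: 'g' == 'g'
  Pos 1: 'a' == 'a'
  Pos 2: 'r' != 'l' (stop)
LCP = "ga" (length 2)


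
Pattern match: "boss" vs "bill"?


Pattern of "boss": [0, 1, 2, 2]
Pattern of "bill": [0, 1, 2, 2]
Patterns match
Same pattern = Yes


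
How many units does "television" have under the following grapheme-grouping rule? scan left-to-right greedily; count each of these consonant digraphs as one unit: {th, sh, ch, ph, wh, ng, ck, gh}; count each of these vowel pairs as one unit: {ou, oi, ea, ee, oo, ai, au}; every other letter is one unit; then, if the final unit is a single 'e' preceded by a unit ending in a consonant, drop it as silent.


Word: "television" (10 letters)
Left-to-right scan:
  [1] 't' (letter)
  [2] 'e' (letter)
  [3] 'l' (letter)
  [4] 'e' (letter)
  [5] 'v' (letter)
  [6] 'i' (letter)
  [7] 's' (letter)
  [8] 'i' (letter)
  [9] 'o' (letter)
  [10] 'n' (letter)
Units from scan: 10
Sound units = 10 units


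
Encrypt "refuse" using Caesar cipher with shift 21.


Word: "refuse"
Shift: 21
Each letter → (letter + shift) mod 26:
  'r' (17) + 21 = 12 → 'm'
  'e' (4) + 21 = 25 → 'z'
  'f' (5) + 21 = 0 → 'a'
  'u' (20) + 21 = 15 → 'p'
  's' (18) + 21 = 13 → 'n'
  'e' (4) + 21 = 25 → 'z'
Result = "mzapnz"


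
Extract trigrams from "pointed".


Word: "pointed" (length 7)
Number of trigrams = 7 - 3 + 1 = 5
  Position 0: "poi"
  Position 1: "oin"
  Position 2: "int"
  Position 3: "nte"
  Position 4: "ted"
Trigrams = "poi", "oin", "int", "nte", "ted"


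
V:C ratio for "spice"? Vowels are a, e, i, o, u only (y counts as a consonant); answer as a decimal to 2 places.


Word: "spice"
Vowels (a,e,i,o,u): 2
Consonants: 3
Ratio = 2/3
= 0.67


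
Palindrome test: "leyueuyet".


Word: "leyueuyet"
Reversed: "teyueuyel"
Forward == Backward? leyueuyet != teyueuyel
Palindrome = No


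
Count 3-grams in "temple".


Word: "temple" (length 6)
Number of 3-grams = length - 3 + 1 = 6 - 3 + 1
= 4


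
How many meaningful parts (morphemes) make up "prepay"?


Word: "prepay"
Morphemes: pre- | pay
Each morpheme carries meaning
= 2 morphemes


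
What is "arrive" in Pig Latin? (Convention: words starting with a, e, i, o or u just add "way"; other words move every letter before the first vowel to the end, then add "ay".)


Word: "arrive"
Starts with vowel → add 'way'
Pig Latin = "arriveway"


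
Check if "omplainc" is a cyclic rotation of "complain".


Word: "complain", Candidate: "omplainc"
Method: check if candidate is substring of word+word
"complaincomplain" contains "omplainc"? Yes
Is rotation = Yes


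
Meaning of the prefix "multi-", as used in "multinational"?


Prefix: multi-
As in: multinational -> multi- + national
Meaning = many


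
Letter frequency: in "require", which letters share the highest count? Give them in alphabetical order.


Word: "require"
Letter counts:
  'e': 2
  'i': 1
  'q': 1
  'r': 2
  'u': 1
Maximum count = 2
Most frequent = 'e', 'r' (2 times each)


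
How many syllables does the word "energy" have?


Word: "energy"
Syllable breakdown: en · er · gy
Counting: 3 parts
= 3 syllables


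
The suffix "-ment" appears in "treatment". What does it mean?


Suffix: -ment
Example: treatment = treat + -ment
Meaning = result of action


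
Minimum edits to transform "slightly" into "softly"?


Word 1: "slightly" (length 8)
Word 2: "softly" (length 6)
One optimal edit sequence (insert/delete/substitute each cost 1):
  1. keep 's'
  2. delete 'l'  (+1)
  3. delete 'i'  (+1)
  4. substitute 'g' -> 'o'  (+1)
  5. substitute 'h' -> 'f'  (+1)
  6. keep 't'
  7. keep 'l'
  8. keep 'y'
Total edit operations: 4
Edit distance = 4


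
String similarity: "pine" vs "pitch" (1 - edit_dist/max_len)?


Word 1: "pine" (length 4)
Word 2: "pitch" (length 5)
One optimal edit sequence:
  1. keep 'p'
  2. keep 'i'
  3. insert 't'  (+1)
  4. substitute 'n' -> 'c'  (+1)
  5. substitute 'e' -> 'h'  (+1)
Edit distance = 3
Max length = max(4, 5) = 5
Similarity = 1 - 3/5
= 0.4000


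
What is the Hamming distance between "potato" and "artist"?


Comparing character by character (same length = 6):
  Pos 0: 'p' vs 'a' !=
  Pos 1: 'o' vs 'r' !=
  Pos 2: 't' vs 't' =
  Pos 3: 'a' vs 'i' !=
  Pos 4: 't' vs 's' !=
  Pos 5: 'o' vs 't' !=
Hamming distance = 5


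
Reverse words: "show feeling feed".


Original: "show feeling feed"
Words (1..n): show | feeling | feed
Reversed (n..1): feed | feeling | show
Result = "feed feeling show"


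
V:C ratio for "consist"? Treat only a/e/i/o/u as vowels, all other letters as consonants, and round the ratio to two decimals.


Word: "consist"
Vowels (a,e,i,o,u): 2
Consonants: 5
Ratio = 2/5
= 0.40


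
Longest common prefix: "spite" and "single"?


Word 1: "spite"
Word 2: "single"
Comparing from start:
  Pos 0: 's' == 's'
  Pos 1: 'p' != 'i' (stop)
LCP = "s" (length 1)


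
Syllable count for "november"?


Word: "november"
Syllable breakdown: no · vem · ber
Counting: 3 parts
= 3 syllables


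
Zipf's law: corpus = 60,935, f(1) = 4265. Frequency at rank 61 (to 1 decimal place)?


Zipf's law: f(r) = f(1) / r
f(1) = 4265
f(61) = 4265 / 61
= 69.9 occurrences


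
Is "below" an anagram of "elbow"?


Word 1: "elbow" → sorted: below
Word 2: "below" → sorted: below
Same letters? below == below
Anagram = Yes


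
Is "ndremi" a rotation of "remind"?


Word: "remind", Candidate: "ndremi"
Method: check if candidate is substring of word+word
"remindremind" contains "ndremi"? Yes
Is rotation = Yes


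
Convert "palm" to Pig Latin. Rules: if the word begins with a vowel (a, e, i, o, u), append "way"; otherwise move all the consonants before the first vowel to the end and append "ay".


Word: "palm"
Starts with consonant(s) → move to end, add 'ay'
Consonant cluster: "p"
Pig Latin = "almpay"


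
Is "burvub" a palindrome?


Word: "burvub"
Reversed: "buvrub"
Forward == Backward? burvub != buvrub
Palindrome = No


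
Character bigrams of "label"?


Word: "label" (length 5)
Number of bigrams = 5 - 2 + 1 = 4
  Position 0: "la"
  Position 1: "ab"
  Position 2: "be"
  Position 3: "el"
Bigrams = "la", "ab", "be", "el"


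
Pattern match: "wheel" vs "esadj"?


Pattern of "wheel": [0, 1, 2, 2, 3]
Pattern of "esadj": [0, 1, 2, 3, 4]
Patterns do not match
Same pattern = No


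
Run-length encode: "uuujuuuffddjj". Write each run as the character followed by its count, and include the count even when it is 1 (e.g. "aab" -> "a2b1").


String: "uuujuuuffddjj"
Scanning for consecutive runs:
  'u' x 3
  'j' x 1
  'u' x 3
  'f' x 2
  'd' x 2
  'j' x 2
RLE = "u3j1u3f2d2j2"


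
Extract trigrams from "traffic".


Word: "traffic" (length 7)
Number of trigrams = 7 - 3 + 1 = 5
  Position 0: "tra"
  Position 1: "raf"
  Position 2: "aff"
  Position 3: "ffi"
  Position 4: "fic"
Trigrams = "tra", "raf", "aff", "ffi", "fic"


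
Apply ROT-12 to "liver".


Word: "liver"
Shift: 12
Each letter → (letter + shift) mod 26:
  'l' (11) + 12 = 23 → 'x'
  'i' (8) + 12 = 20 → 'u'
  'v' (21) + 12 = 7 → 'h'
  'e' (4) + 12 = 16 → 'q'
  'r' (17) + 12 = 3 → 'd'
Result = "xuhqd"


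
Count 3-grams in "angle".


Word: "angle" (length 5)
Number of 3-grams = length - 3 + 1 = 5 - 3 + 1
= 3


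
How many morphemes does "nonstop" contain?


Word: "nonstop"
Morphemes: non- / stop
Each morpheme carries meaning
= 2 morphemes


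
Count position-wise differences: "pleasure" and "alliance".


Comparing character by character (same length = 8):
  Pos 0: 'p' vs 'a' !=
  Pos 1: 'l' vs 'l' =
  Pos 2: 'e' vs 'l' !=
  Pos 3: 'a' vs 'i' !=
  Pos 4: 's' vs 'a' !=
  Pos 5: 'u' vs 'n' !=
  Pos 6: 'r' vs 'c' !=
  Pos 7: 'e' vs 'e' =
Hamming distance = 6


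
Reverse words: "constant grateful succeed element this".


Original: "constant grateful succeed element this"
Words (1..n): constant | grateful | succeed | element | this
Reversed (n..1): this | element | succeed | grateful | constant
Result = "this element succeed grateful constant"


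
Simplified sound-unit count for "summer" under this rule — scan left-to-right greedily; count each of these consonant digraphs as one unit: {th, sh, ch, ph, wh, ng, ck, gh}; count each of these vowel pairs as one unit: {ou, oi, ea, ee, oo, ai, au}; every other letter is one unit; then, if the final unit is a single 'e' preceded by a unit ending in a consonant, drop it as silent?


Word: "summer" (6 letters)
Left-to-right scan:
  1. 's' (letter)
  2. 'u' (letter)
  3. 'm' (letter)
  4. 'm' (letter)
  5. 'e' (letter)
  6. 'r' (letter)
Units from scan: 6
Sound units = 6 units


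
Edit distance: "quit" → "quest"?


Word 1: "quit" (length 4)
Word 2: "quest" (length 5)
One optimal edit sequence (insert/delete/substitute each cost 1):
  1. keep 'q'
  2. keep 'u'
  3. insert 'e'  (+1)
  4. substitute 'i' -> 's'  (+1)
  5. keep 't'
Total edit operations: 2
Edit distance = 2


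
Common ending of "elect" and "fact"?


Word 1: "elect"
Word 2: "fact"
Comparing from end:
  Pos -1: 't' == 't'
  Pos -2: 'c' == 'c'
  Pos -3: 'e' != 'a' (stop)
LCS = "ct" (length 2)


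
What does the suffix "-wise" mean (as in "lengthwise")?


Suffix: -wise
Example: lengthwise (length + -wise)
Meaning = in the manner of


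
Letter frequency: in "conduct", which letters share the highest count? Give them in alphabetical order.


Word: "conduct"
Letter counts:
  'c': 2
  'd': 1
  'n': 1
  'o': 1
  't': 1
  'u': 1
Maximum count = 2
Most frequent = 'c' (2 times each)


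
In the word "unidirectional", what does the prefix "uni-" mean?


Prefix: uni-
Example: unidirectional = uni- + directional
Meaning = one


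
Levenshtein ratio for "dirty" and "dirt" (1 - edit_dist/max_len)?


Word 1: "dirty" (length 5)
Word 2: "dirt" (length 4)
One optimal edit sequence:
  1. keep 'd'
  2. keep 'i'
  3. keep 'r'
  4. keep 't'
  5. delete 'y'  (+1)
Edit distance = 1
Max length = max(5, 4) = 5
Similarity = 1 - 1/5
= 0.8000


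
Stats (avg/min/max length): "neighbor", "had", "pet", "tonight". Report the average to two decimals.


Lengths: "neighbor"=8, "had"=3, "pet"=3, "tonight"=7
Sum = 21, Count = 4
Average = 21/4 = 5.25
= avg=5.25, min=3, max=8


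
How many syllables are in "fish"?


Word: "fish"
Syllable breakdown: fish
Counting: 1 part
= 1 syllable


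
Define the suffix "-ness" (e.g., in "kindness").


Suffix: -ness
Example: kindness (kind + -ness)
Meaning = state of being


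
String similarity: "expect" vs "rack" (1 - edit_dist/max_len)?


Word 1: "expect" (length 6)
Word 2: "rack" (length 4)
One optimal edit sequence:
  1. delete 'e'  (+1)
  2. delete 'x'  (+1)
  3. substitute 'p' -> 'r'  (+1)
  4. substitute 'e' -> 'a'  (+1)
  5. keep 'c'
  6. substitute 't' -> 'k'  (+1)
Edit distance = 5
Max length = max(6, 4) = 6
Similarity = 1 - 5/6
= 0.1667


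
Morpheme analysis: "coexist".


Word: "coexist"
Morphemes: co- / exist
Each morpheme carries meaning
= 2 morphemes


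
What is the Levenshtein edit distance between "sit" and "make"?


Word 1: "sit" (length 3)
Word 2: "make" (length 4)
One optimal edit sequence (insert/delete/substitute each cost 1):
  1. insert 'm'  (+1)
  2. substitute 's' -> 'a'  (+1)
  3. substitute 'i' -> 'k'  (+1)
  4. substitute 't' -> 'e'  (+1)
Total edit operations: 4
Edit distance = 4


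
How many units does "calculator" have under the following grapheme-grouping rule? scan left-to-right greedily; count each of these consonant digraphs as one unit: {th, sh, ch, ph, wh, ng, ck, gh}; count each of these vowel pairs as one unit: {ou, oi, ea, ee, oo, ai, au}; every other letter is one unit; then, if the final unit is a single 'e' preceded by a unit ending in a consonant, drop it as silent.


Word: "calculator" (10 letters)
Left-to-right scan:
  (1) 'c' (letter)
  (2) 'a' (letter)
  (3) 'l' (letter)
  (4) 'c' (letter)
  (5) 'u' (letter)
  (6) 'l' (letter)
  (7) 'a' (letter)
  (8) 't' (letter)
  (9) 'o' (letter)
  (10) 'r' (letter)
Units from scan: 10
Sound units = 10 units


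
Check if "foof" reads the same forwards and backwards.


Word: "foof"
Reversed: "foof"
Forward == Backward? foof == foof
Palindrome = Yes


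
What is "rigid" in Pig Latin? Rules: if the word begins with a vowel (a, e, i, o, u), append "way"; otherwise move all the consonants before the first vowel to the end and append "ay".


Word: "rigid"
Starts with consonant(s) → move to end, add 'ay'
Consonant cluster: "r"
Pig Latin = "igidray"


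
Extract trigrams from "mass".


Word: "mass" (length 4)
Number of trigrams = 4 - 3 + 1 = 2
  Position 0: "mas"
  Position 1: "ass"
Trigrams = "mas", "ass"


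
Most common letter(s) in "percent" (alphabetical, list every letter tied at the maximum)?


Word: "percent"
Letter counts:
  'c': 1
  'e': 2
  'n': 1
  'p': 1
  'r': 1
  't': 1
Maximum count = 2
Most frequent = 'e' (2 times each)


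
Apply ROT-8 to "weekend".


Word: "weekend"
Shift: 8
Each letter → (letter + shift) mod 26:
  'w' (22) + 8 = 4 → 'e'
  'e' (4) + 8 = 12 → 'm'
  'e' (4) + 8 = 12 → 'm'
  'k' (10) + 8 = 18 → 's'
  'e' (4) + 8 = 12 → 'm'
  'n' (13) + 8 = 21 → 'v'
  'd' (3) + 8 = 11 → 'l'
Result = "emmsmvl"


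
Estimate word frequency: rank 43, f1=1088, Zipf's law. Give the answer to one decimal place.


Zipf's law: f(r) = f(1) / r
f(1) = 1088
f(43) = 1088 / 43
= 25.3 occurrences


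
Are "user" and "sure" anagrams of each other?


Word 1: "user" → sorted: ersu
Word 2: "sure" → sorted: ersu
Same letters? ersu == ersu
Anagram = Yes


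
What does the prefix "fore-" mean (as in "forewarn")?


Prefix: fore-
Example: forewarn = fore- + warn
Meaning = before


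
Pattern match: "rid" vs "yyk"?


Pattern of "rid": [0, 1, 2]
Pattern of "yyk": [0, 0, 1]
Patterns do not match
Same pattern = No


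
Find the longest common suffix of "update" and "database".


Word 1: "update"
Word 2: "database"
Comparing from end:
  Pos -1: 'e' == 'e'
  Pos -2: 't' != 's' (stop)
LCS = "e" (length 1)


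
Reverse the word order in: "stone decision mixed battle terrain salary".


Original: "stone decision mixed battle terrain salary"
Words (1..n): stone | decision | mixed | battle | terrain | salary
Reversed (n..1): salary | terrain | battle | mixed | decision | stone
Result = "salary terrain battle mixed decision stone"


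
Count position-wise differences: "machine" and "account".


Comparing character by character (same length = 7):
  Pos 0: 'm' vs 'a' !=
  Pos 1: 'a' vs 'c' !=
  Pos 2: 'c' vs 'c' =
  Pos 3: 'h' vs 'o' !=
  Pos 4: 'i' vs 'u' !=
  Pos 5: 'n' vs 'n' =
  Pos 6: 'e' vs 't' !=
Hamming distance = 5


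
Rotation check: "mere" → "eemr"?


Word: "mere", Candidate: "eemr"
Method: check if candidate is substring of word+word
"meremere" contains "eemr"? No
Is rotation = No


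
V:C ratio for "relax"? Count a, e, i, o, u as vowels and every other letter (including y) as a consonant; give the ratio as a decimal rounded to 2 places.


Word: "relax"
Vowels (a,e,i,o,u): 2
Consonants: 3
Ratio = 2/3
= 0.67


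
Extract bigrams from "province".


Word: "province" (length 8)
Number of bigrams = 8 - 2 + 1 = 7
  Position 0: "pr"
  Position 1: "ro"
  Position 2: "ov"
  Position 3: "vi"
  Position 4: "in"
  Position 5: "nc"
  Position 6: "ce"
Bigrams = "pr", "ro", "ov", "vi", "in", "nc", "ce"


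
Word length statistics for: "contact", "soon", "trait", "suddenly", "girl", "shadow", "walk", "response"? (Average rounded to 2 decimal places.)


Lengths: "contact"=7, "soon"=4, "trait"=5, "suddenly"=8, "girl"=4, "shadow"=6, "walk"=4, "response"=8
Sum = 46, Count = 8
Average = 46/8 = 5.75
= avg=5.75, min=4, max=8


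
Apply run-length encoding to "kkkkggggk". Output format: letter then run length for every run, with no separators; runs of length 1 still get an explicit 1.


String: "kkkkggggk"
Scanning for consecutive runs:
  'k' x 4
  'g' x 4
  'k' x 1
RLE = "k4g4k1"


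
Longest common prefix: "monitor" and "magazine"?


Word 1: "monitor"
Word 2: "magazine"
Comparing from start:
  Pos 0: 'm' == 'm'
  Pos 1: 'o' != 'a' (stop)
LCP = "m" (length 1)


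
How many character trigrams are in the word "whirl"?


Word: "whirl" (length 5)
Number of 3-grams = length - 3 + 1 = 5 - 3 + 1
= 3


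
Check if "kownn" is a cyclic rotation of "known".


Word: "known", Candidate: "kownn"
Method: check if candidate is substring of word+word
"knownknown" contains "kownn"? No
Is rotation = No


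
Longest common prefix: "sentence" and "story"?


Word 1: "sentence"
Word 2: "story"
Comparing from start:
  Pos 0: 's' == 's'
  Pos 1: 'e' != 't' (stop)
LCP = "s" (length 1)


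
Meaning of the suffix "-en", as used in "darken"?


Suffix: -en
As in: darken -> dark + -en
Meaning = to make / become


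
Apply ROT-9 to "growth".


Word: "growth"
Shift: 9
Each letter → (letter + shift) mod 26:
  'g' (6) + 9 = 15 → 'p'
  'r' (17) + 9 = 0 → 'a'
  'o' (14) + 9 = 23 → 'x'
  'w' (22) + 9 = 5 → 'f'
  't' (19) + 9 = 2 → 'c'
  'h' (7) + 9 = 16 → 'q'
Result = "paxfcq"


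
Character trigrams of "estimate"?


Word: "estimate" (length 8)
Number of trigrams = 8 - 3 + 1 = 6
  Position 0: "est"
  Position 1: "sti"
  Position 2: "tim"
  Position 3: "ima"
  Position 4: "mat"
  Position 5: "ate"
Trigrams = "est", "sti", "tim", "ima", "mat", "ate"


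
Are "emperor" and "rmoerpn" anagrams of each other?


Word 1: "emperor" → sorted: eemoprr
Word 2: "rmoerpn" → sorted: emnoprr
Same letters? eemoprr != emnoprr
Anagram = No


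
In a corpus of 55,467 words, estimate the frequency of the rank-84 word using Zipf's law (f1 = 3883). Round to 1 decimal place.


Zipf's law: f(r) = f(1) / r
f(1) = 3883
f(84) = 3883 / 84
= 46.2 occurrences


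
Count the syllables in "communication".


Word: "communication"
Syllable breakdown: com / mu / ni / ca / tion
Counting: 5 parts
= 5 syllables


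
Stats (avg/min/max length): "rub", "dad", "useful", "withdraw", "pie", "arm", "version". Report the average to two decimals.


Lengths: "rub"=3, "dad"=3, "useful"=6, "withdraw"=8, "pie"=3, "arm"=3, "version"=7
Sum = 33, Count = 7
Average = 33/7 = 4.71
= avg=4.71, min=3, max=8


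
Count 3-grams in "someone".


Word: "someone" (length 7)
Number of 3-grams = length - 3 + 1 = 7 - 3 + 1
= 5


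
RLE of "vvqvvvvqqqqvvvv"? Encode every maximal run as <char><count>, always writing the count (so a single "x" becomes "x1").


String: "vvqvvvvqqqqvvvv"
Scanning for consecutive runs:
  'v' x 2
  'q' x 1
  'v' x 4
  'q' x 4
  'v' x 4
RLE = "v2q1v4q4v4"


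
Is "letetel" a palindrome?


Word: "letetel"
Reversed: "letetel"
Forward == Backward? letetel == letetel
Palindrome = Yes


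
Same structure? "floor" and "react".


Pattern of "floor": [0, 1, 2, 2, 3]
Pattern of "react": [0, 1, 2, 3, 4]
Patterns do not match
Same pattern = No


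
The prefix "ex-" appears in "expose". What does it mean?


Prefix: ex-
Example: expose = ex- + pose
Meaning = out / former


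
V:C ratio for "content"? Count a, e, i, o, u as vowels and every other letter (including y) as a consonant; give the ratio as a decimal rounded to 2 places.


Word: "content"
Vowels (a,e,i,o,u): 2
Consonants: 5
Ratio = 2/5
= 0.40


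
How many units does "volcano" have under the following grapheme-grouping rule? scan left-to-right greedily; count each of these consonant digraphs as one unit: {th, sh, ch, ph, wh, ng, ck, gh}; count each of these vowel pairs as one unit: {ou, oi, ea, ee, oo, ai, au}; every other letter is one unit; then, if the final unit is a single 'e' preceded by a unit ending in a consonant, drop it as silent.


Word: "volcano" (7 letters)
Left-to-right scan:
  [1] 'v' (letter)
  [2] 'o' (letter)
  [3] 'l' (letter)
  [4] 'c' (letter)
  [5] 'a' (letter)
  [6] 'n' (letter)
  [7] 'o' (letter)
Units from scan: 7
Sound units = 7 units


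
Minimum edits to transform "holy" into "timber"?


Word 1: "holy" (length 4)
Word 2: "timber" (length 6)
One optimal edit sequence (insert/delete/substitute each cost 1):
  1. insert 't'  (+1)
  2. insert 'i'  (+1)
  3. substitute 'h' -> 'm'  (+1)
  4. substitute 'o' -> 'b'  (+1)
  5. substitute 'l' -> 'e'  (+1)
  6. substitute 'y' -> 'r'  (+1)
Total edit operations: 6
Edit distance = 6


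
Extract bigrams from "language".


Word: "language" (length 8)
Number of bigrams = 8 - 2 + 1 = 7
  Position 0: "la"
  Position 1: "an"
  Position 2: "ng"
  Position 3: "gu"
  Position 4: "ua"
  Position 5: "ag"
  Position 6: "ge"
Bigrams = "la", "an", "ng", "gu", "ua", "ag", "ge"


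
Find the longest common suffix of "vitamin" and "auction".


Word 1: "vitamin"
Word 2: "auction"
Comparing from end:
  Pos -1: 'n' == 'n'
  Pos -2: 'i' != 'o' (stop)
LCS = "n" (length 1)


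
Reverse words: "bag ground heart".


Original: "bag ground heart"
Words (1..n): bag | ground | heart
Reversed (n..1): heart | ground | bag
Result = "heart ground bag"


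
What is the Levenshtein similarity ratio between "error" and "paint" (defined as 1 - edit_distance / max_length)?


Word 1: "error" (length 5)
Word 2: "paint" (length 5)
One optimal edit sequence:
  1. substitute 'e' -> 'p'  (+1)
  2. substitute 'r' -> 'a'  (+1)
  3. substitute 'r' -> 'i'  (+1)
  4. substitute 'o' -> 'n'  (+1)
  5. substitute 'r' -> 't'  (+1)
Edit distance = 5
Max length = max(5, 5) = 5
Similarity = 1 - 5/5
= 0.0000


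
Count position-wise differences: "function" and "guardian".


Comparing character by character (same length = 8):
  Pos 0: 'f' vs 'g' !=
  Pos 1: 'u' vs 'u' =
  Pos 2: 'n' vs 'a' !=
  Pos 3: 'c' vs 'r' !=
  Pos 4: 't' vs 'd' !=
  Pos 5: 'i' vs 'i' =
  Pos 6: 'o' vs 'a' !=
  Pos 7: 'n' vs 'n' =
Hamming distance = 5


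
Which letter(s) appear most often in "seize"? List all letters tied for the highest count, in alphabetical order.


Word: "seize"
Letter counts:
  'e': 2
  'i': 1
  's': 1
  'z': 1
Maximum count = 2
Most frequent = 'e' (2 times each)


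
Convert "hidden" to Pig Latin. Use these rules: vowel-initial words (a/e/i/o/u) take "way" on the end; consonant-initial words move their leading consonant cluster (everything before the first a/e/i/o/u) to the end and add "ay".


Word: "hidden"
Starts with consonant(s) → move to end, add 'ay'
Consonant cluster: "h"
Pig Latin = "iddenhay"


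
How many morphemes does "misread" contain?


Word: "misread"
Morphemes: mis- + read
Each morpheme carries meaning
= 2 morphemes


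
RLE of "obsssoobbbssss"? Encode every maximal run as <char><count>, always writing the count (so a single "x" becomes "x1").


String: "obsssoobbbssss"
Scanning for consecutive runs:
  'o' x 1
  'b' x 1
  's' x 3
  'o' x 2
  'b' x 3
  's' x 4
RLE = "o1b1s3o2b3s4"


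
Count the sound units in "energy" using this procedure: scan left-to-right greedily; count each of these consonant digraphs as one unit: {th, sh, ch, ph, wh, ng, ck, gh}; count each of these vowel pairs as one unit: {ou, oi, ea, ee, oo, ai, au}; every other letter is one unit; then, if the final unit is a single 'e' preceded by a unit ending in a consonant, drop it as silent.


Word: "energy" (6 letters)
Left-to-right scan:
  [1] 'e' (letter)
  [2] 'n' (letter)
  [3] 'e' (letter)
  [4] 'r' (letter)
  [5] 'g' (letter)
  [6] 'y' (letter)
Units from scan: 6
Sound units = 6 units


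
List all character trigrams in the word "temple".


Word: "temple" (length 6)
Number of trigrams = 6 - 3 + 1 = 4
  Position 0: "tem"
  Position 1: "emp"
  Position 2: "mpl"
  Position 3: "ple"
Trigrams = "tem", "emp", "mpl", "ple"


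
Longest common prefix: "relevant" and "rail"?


Word 1: "relevant"
Word 2: "rail"
Comparing from start:
  Pos 0: 'r' == 'r'
  Pos 1: 'e' != 'a' (stop)
LCP = "r" (length 1)


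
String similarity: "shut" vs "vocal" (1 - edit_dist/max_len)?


Word 1: "shut" (length 4)
Word 2: "vocal" (length 5)
One optimal edit sequence:
  1. insert 'v'  (+1)
  2. substitute 's' -> 'o'  (+1)
  3. substitute 'h' -> 'c'  (+1)
  4. substitute 'u' -> 'a'  (+1)
  5. substitute 't' -> 'l'  (+1)
Edit distance = 5
Max length = max(4, 5) = 5
Similarity = 1 - 5/5
= 0.0000


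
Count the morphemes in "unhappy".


Word: "unhappy"
Morphemes: un- / happy
Each morpheme carries meaning
= 2 morphemes


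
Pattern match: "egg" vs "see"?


Pattern of "egg": [0, 1, 1]
Pattern of "see": [0, 1, 1]
Patterns match
Same pattern = Yes


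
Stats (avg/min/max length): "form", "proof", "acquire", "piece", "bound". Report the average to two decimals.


Lengths: "form"=4, "proof"=5, "acquire"=7, "piece"=5, "bound"=5
Sum = 26, Count = 5
Average = 26/5 = 5.20
= avg=5.20, min=4, max=7


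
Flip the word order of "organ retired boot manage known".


Original: "organ retired boot manage known"
Words (1..n): organ | retired | boot | manage | known
Reversed (n..1): known | manage | boot | retired | organ
Result = "known manage boot retired organ"


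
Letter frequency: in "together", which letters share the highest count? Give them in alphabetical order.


Word: "together"
Letter counts:
  'e': 2
  'g': 1
  'h': 1
  'o': 1
  'r': 1
  't': 2
Maximum count = 2
Most frequent = 'e', 't' (2 times each)


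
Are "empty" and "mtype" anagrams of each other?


Word 1: "empty" → sorted: empty
Word 2: "mtype" → sorted: empty
Same letters? empty == empty
Anagram = Yes


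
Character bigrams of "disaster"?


Word: "disaster" (length 8)
Number of bigrams = 8 - 2 + 1 = 7
  Position 0: "di"
  Position 1: "is"
  Position 2: "sa"
  Position 3: "as"
  Position 4: "st"
  Position 5: "te"
  Position 6: "er"
Bigrams = "di", "is", "sa", "as", "st", "te", "er"


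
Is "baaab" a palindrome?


Word: "baaab"
Reversed: "baaab"
Forward == Backward? baaab == baaab
Palindrome = Yes


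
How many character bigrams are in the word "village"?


Word: "village" (length 7)
Number of 2-grams = length - 2 + 1 = 7 - 2 + 1
= 6


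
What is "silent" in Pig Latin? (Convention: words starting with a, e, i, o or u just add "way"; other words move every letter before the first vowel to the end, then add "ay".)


Word: "silent"
Starts with consonant(s) → move to end, add 'ay'
Consonant cluster: "s"
Pig Latin = "ilentsay"


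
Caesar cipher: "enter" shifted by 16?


Word: "enter"
Shift: 16
Each letter → (letter + shift) mod 26:
  'e' (4) + 16 = 20 → 'u'
  'n' (13) + 16 = 3 → 'd'
  't' (19) + 16 = 9 → 'j'
  'e' (4) + 16 = 20 → 'u'
  'r' (17) + 16 = 7 → 'h'
Result = "udjuh"


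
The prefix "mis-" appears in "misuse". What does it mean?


Prefix: mis-
Example: misuse (mis- + use)
Meaning = wrongly


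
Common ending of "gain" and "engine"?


Word 1: "gain"
Word 2: "engine"
Comparing from end:
  Pos -1: 'n' != 'e' (stop)
LCS = "" (length 0)


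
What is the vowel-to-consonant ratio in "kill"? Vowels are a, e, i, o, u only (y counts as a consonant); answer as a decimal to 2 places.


Word: "kill"
Vowels (a,e,i,o,u): 1
Consonants: 3
Ratio = 1/3
= 0.33


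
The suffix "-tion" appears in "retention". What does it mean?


Suffix: -tion
Example: retention = retain + -tion, with a spelling change
Meaning = act or process
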